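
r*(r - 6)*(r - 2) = r^3 - 8*r^2 + 12*r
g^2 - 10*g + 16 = (g - 8)*(g - 2)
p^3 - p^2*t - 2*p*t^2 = p*(p - 2*t)*(p + t)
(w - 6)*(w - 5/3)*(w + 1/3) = w^3 - 22*w^2/3 + 67*w/9 + 10/3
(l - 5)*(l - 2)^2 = l^3 - 9*l^2 + 24*l - 20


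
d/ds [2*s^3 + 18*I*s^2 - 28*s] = 6*s^2 + 36*I*s - 28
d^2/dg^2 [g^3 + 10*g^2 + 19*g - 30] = 6*g + 20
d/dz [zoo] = 0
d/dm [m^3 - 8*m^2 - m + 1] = 3*m^2 - 16*m - 1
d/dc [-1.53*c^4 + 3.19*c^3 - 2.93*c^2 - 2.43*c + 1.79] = -6.12*c^3 + 9.57*c^2 - 5.86*c - 2.43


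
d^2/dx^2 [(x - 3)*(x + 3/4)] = 2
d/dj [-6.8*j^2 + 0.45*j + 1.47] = 0.45 - 13.6*j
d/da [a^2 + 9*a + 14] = 2*a + 9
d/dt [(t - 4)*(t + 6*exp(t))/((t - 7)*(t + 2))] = (6*t^3*exp(t) - 60*t^2*exp(t) - t^2 + 84*t*exp(t) - 28*t + 132*exp(t) + 56)/(t^4 - 10*t^3 - 3*t^2 + 140*t + 196)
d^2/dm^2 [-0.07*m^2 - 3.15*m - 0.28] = -0.140000000000000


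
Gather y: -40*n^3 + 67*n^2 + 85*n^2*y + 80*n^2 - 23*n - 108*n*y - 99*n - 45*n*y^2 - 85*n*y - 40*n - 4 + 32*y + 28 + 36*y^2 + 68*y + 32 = -40*n^3 + 147*n^2 - 162*n + y^2*(36 - 45*n) + y*(85*n^2 - 193*n + 100) + 56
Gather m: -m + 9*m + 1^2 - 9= 8*m - 8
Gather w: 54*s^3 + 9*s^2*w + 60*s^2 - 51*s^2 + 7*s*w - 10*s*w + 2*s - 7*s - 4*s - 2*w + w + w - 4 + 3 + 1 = 54*s^3 + 9*s^2 - 9*s + w*(9*s^2 - 3*s)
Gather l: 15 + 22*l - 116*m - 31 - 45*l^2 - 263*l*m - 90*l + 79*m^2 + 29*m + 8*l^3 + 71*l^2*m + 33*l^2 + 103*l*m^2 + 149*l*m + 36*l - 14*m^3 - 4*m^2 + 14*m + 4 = 8*l^3 + l^2*(71*m - 12) + l*(103*m^2 - 114*m - 32) - 14*m^3 + 75*m^2 - 73*m - 12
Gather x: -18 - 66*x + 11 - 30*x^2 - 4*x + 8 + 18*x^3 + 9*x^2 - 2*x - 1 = 18*x^3 - 21*x^2 - 72*x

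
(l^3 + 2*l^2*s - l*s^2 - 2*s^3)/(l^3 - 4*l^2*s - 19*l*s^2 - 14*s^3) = (-l + s)/(-l + 7*s)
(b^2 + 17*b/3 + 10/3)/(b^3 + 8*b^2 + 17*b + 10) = (b + 2/3)/(b^2 + 3*b + 2)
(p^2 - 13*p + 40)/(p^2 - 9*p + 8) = (p - 5)/(p - 1)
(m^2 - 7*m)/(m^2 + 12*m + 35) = m*(m - 7)/(m^2 + 12*m + 35)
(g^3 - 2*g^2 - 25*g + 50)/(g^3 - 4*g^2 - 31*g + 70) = (g - 5)/(g - 7)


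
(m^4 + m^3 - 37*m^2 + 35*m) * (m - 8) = m^5 - 7*m^4 - 45*m^3 + 331*m^2 - 280*m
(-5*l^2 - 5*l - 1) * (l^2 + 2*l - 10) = -5*l^4 - 15*l^3 + 39*l^2 + 48*l + 10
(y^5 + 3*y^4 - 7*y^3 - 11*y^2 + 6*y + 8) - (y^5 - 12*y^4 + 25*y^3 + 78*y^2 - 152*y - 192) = 15*y^4 - 32*y^3 - 89*y^2 + 158*y + 200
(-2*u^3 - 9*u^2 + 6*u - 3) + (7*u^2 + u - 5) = -2*u^3 - 2*u^2 + 7*u - 8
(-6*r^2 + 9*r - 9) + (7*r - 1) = -6*r^2 + 16*r - 10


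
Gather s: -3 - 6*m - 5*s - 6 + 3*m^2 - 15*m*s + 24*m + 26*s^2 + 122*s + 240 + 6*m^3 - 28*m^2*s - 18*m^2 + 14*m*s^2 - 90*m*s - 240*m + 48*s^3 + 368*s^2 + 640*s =6*m^3 - 15*m^2 - 222*m + 48*s^3 + s^2*(14*m + 394) + s*(-28*m^2 - 105*m + 757) + 231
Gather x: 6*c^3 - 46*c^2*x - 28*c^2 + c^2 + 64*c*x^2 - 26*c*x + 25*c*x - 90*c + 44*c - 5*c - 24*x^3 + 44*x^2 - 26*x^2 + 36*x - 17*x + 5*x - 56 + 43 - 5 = 6*c^3 - 27*c^2 - 51*c - 24*x^3 + x^2*(64*c + 18) + x*(-46*c^2 - c + 24) - 18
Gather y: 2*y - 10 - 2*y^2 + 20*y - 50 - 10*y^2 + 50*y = -12*y^2 + 72*y - 60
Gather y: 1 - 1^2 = 0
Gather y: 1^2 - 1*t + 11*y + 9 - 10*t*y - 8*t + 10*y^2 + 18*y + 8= -9*t + 10*y^2 + y*(29 - 10*t) + 18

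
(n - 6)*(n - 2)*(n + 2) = n^3 - 6*n^2 - 4*n + 24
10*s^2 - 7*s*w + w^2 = (-5*s + w)*(-2*s + w)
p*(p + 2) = p^2 + 2*p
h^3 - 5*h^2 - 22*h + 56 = (h - 7)*(h - 2)*(h + 4)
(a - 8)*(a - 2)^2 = a^3 - 12*a^2 + 36*a - 32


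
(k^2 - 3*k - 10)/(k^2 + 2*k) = (k - 5)/k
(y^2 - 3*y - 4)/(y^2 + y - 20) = (y + 1)/(y + 5)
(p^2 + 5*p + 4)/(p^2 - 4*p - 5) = (p + 4)/(p - 5)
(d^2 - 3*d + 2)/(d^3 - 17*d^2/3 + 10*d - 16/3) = 3/(3*d - 8)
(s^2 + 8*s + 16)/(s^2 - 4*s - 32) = (s + 4)/(s - 8)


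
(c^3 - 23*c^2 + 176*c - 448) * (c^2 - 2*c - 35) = c^5 - 25*c^4 + 187*c^3 + 5*c^2 - 5264*c + 15680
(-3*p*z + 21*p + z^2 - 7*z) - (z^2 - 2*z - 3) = -3*p*z + 21*p - 5*z + 3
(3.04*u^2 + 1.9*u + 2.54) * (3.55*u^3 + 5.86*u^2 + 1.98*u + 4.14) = 10.792*u^5 + 24.5594*u^4 + 26.1702*u^3 + 31.232*u^2 + 12.8952*u + 10.5156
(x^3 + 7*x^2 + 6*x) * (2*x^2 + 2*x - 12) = 2*x^5 + 16*x^4 + 14*x^3 - 72*x^2 - 72*x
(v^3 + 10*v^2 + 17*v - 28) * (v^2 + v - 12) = v^5 + 11*v^4 + 15*v^3 - 131*v^2 - 232*v + 336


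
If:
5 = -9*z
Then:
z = -5/9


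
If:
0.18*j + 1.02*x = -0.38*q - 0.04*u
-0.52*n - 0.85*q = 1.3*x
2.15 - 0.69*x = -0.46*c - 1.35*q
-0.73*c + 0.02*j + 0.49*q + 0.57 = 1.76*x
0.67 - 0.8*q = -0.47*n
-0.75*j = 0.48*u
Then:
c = -2.13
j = -7.80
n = -2.01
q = -0.34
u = 12.19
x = 1.03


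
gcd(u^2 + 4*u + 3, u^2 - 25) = 1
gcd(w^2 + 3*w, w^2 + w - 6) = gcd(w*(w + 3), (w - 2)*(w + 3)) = w + 3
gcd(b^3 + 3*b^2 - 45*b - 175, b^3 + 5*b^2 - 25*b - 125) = b^2 + 10*b + 25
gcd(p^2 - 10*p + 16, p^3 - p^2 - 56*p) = p - 8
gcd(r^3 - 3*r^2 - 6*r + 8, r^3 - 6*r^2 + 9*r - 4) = r^2 - 5*r + 4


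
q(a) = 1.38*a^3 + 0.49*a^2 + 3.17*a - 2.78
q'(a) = 4.14*a^2 + 0.98*a + 3.17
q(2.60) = 33.03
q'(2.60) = 33.70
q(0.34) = -1.59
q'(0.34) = 3.98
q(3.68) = 84.30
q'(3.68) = 62.84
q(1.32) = 5.43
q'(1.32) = 11.68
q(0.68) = 0.04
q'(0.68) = 5.75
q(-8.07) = -721.72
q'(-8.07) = 264.88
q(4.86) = 182.61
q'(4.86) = 105.72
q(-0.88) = -6.13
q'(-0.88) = 5.51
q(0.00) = -2.78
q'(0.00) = 3.17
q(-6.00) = -302.24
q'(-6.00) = 146.33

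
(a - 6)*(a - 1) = a^2 - 7*a + 6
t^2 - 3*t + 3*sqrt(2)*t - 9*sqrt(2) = (t - 3)*(t + 3*sqrt(2))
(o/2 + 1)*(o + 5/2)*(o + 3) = o^3/2 + 15*o^2/4 + 37*o/4 + 15/2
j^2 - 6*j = j*(j - 6)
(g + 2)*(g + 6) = g^2 + 8*g + 12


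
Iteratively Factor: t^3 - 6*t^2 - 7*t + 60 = (t - 5)*(t^2 - t - 12) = (t - 5)*(t - 4)*(t + 3)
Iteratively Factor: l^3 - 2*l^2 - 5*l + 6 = (l + 2)*(l^2 - 4*l + 3) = (l - 1)*(l + 2)*(l - 3)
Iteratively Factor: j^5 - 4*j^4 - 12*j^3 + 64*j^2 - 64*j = (j + 4)*(j^4 - 8*j^3 + 20*j^2 - 16*j) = j*(j + 4)*(j^3 - 8*j^2 + 20*j - 16) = j*(j - 2)*(j + 4)*(j^2 - 6*j + 8) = j*(j - 4)*(j - 2)*(j + 4)*(j - 2)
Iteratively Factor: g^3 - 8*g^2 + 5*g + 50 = (g - 5)*(g^2 - 3*g - 10) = (g - 5)^2*(g + 2)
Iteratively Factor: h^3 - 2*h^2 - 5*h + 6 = (h + 2)*(h^2 - 4*h + 3) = (h - 1)*(h + 2)*(h - 3)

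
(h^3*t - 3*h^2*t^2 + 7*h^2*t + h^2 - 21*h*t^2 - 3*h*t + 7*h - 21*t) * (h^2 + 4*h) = h^5*t - 3*h^4*t^2 + 11*h^4*t + h^4 - 33*h^3*t^2 + 25*h^3*t + 11*h^3 - 84*h^2*t^2 - 33*h^2*t + 28*h^2 - 84*h*t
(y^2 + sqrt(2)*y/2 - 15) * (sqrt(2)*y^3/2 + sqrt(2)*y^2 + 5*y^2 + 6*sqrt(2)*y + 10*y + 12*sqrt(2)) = sqrt(2)*y^5/2 + sqrt(2)*y^4 + 11*y^4/2 + sqrt(2)*y^3 + 11*y^3 - 69*y^2 + 2*sqrt(2)*y^2 - 138*y - 90*sqrt(2)*y - 180*sqrt(2)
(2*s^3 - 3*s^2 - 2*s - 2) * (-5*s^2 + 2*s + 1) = -10*s^5 + 19*s^4 + 6*s^3 + 3*s^2 - 6*s - 2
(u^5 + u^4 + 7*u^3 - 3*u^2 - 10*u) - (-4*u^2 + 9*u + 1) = u^5 + u^4 + 7*u^3 + u^2 - 19*u - 1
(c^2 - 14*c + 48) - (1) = c^2 - 14*c + 47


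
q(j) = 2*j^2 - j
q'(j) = 4*j - 1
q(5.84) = 62.37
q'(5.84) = 22.36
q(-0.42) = 0.77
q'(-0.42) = -2.68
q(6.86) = 87.26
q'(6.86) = 26.44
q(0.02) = -0.02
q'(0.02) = -0.92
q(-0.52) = 1.06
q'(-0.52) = -3.08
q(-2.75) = 17.88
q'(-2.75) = -12.00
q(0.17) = -0.11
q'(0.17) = -0.32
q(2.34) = 8.61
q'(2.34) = 8.36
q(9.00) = 153.00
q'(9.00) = 35.00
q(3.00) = 15.00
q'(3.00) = 11.00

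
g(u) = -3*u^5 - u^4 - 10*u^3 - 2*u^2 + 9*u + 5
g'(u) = -15*u^4 - 4*u^3 - 30*u^2 - 4*u + 9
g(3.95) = -3735.13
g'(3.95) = -4372.96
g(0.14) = 6.19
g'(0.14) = 7.84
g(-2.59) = 446.65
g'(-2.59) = -787.37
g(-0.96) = 4.96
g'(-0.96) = -24.01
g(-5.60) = 17186.54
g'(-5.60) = -14958.68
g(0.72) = 5.86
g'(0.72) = -14.96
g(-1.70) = 67.29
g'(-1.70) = -176.53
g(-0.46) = 1.43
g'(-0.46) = 4.21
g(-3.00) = 878.00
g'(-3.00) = -1356.00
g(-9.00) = 177638.00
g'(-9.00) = -97884.00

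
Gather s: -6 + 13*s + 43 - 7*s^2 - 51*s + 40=-7*s^2 - 38*s + 77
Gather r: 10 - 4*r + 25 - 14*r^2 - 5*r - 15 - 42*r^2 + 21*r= -56*r^2 + 12*r + 20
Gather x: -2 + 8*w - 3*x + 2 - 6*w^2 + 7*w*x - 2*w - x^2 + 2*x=-6*w^2 + 6*w - x^2 + x*(7*w - 1)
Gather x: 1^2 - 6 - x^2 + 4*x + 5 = -x^2 + 4*x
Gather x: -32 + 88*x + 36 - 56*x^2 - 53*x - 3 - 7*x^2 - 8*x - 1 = -63*x^2 + 27*x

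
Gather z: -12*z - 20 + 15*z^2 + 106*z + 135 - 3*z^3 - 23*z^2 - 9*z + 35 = -3*z^3 - 8*z^2 + 85*z + 150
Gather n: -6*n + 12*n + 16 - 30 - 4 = 6*n - 18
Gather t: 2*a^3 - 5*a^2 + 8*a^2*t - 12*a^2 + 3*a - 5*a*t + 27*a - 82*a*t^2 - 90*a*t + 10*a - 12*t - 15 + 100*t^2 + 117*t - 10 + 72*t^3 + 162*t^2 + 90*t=2*a^3 - 17*a^2 + 40*a + 72*t^3 + t^2*(262 - 82*a) + t*(8*a^2 - 95*a + 195) - 25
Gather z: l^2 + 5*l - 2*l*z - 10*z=l^2 + 5*l + z*(-2*l - 10)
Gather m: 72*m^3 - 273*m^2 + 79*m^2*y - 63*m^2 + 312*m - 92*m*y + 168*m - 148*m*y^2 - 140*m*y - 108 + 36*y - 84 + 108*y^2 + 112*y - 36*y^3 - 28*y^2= 72*m^3 + m^2*(79*y - 336) + m*(-148*y^2 - 232*y + 480) - 36*y^3 + 80*y^2 + 148*y - 192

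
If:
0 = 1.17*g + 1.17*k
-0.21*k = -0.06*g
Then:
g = 0.00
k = 0.00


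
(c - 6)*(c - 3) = c^2 - 9*c + 18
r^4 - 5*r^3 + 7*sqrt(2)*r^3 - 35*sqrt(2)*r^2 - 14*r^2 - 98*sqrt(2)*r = r*(r - 7)*(r + 2)*(r + 7*sqrt(2))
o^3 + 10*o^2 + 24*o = o*(o + 4)*(o + 6)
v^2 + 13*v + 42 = (v + 6)*(v + 7)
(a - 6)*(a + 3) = a^2 - 3*a - 18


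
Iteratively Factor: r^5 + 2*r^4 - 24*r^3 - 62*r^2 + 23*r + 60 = (r - 1)*(r^4 + 3*r^3 - 21*r^2 - 83*r - 60) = (r - 1)*(r + 3)*(r^3 - 21*r - 20) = (r - 1)*(r + 1)*(r + 3)*(r^2 - r - 20) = (r - 1)*(r + 1)*(r + 3)*(r + 4)*(r - 5)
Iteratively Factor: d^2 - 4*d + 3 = (d - 3)*(d - 1)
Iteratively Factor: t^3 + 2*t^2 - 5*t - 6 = (t + 1)*(t^2 + t - 6) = (t + 1)*(t + 3)*(t - 2)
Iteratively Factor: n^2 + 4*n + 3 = (n + 1)*(n + 3)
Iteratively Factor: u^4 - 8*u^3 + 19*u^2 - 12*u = (u - 1)*(u^3 - 7*u^2 + 12*u) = (u - 4)*(u - 1)*(u^2 - 3*u) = u*(u - 4)*(u - 1)*(u - 3)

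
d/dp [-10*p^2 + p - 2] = 1 - 20*p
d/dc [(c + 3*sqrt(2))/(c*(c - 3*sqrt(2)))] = (-c^2 - 6*sqrt(2)*c + 18)/(c^2*(c^2 - 6*sqrt(2)*c + 18))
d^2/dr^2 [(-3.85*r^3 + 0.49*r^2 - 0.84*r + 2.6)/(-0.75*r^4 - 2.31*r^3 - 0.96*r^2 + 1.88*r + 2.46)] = (4.33125000000001*r^9 - 1.65375*r^8 - 16.05555*r^7 + 48.434502*r^6 + 157.893624*r^5 + 46.171872*r^4 - 33.100108*r^3 + 152.977104*r^2 + 91.200744*r - 44.359432)/(0.421875*r^12 + 3.898125*r^11 + 13.626225*r^10 + 19.133091*r^9 - 6.252282*r^8 - 57.402216*r^7 - 66.18501*r^6 + 7.375392*r^5 + 81.093492*r^4 + 61.931764*r^3 - 8.655264*r^2 - 34.131024*r - 14.886936)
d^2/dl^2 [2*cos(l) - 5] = -2*cos(l)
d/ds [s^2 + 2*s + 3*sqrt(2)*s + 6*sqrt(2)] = 2*s + 2 + 3*sqrt(2)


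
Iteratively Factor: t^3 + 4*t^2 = (t + 4)*(t^2) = t*(t + 4)*(t)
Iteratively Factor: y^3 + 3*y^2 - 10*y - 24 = (y + 2)*(y^2 + y - 12) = (y + 2)*(y + 4)*(y - 3)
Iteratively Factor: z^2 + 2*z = (z + 2)*(z)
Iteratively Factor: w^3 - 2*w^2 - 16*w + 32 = (w - 2)*(w^2 - 16) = (w - 4)*(w - 2)*(w + 4)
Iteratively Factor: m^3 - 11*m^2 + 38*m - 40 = (m - 4)*(m^2 - 7*m + 10) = (m - 4)*(m - 2)*(m - 5)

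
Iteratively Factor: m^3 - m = (m + 1)*(m^2 - m) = (m - 1)*(m + 1)*(m)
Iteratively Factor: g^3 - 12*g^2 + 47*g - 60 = (g - 3)*(g^2 - 9*g + 20) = (g - 4)*(g - 3)*(g - 5)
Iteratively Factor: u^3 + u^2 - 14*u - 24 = (u + 3)*(u^2 - 2*u - 8) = (u + 2)*(u + 3)*(u - 4)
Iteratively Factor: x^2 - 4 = (x + 2)*(x - 2)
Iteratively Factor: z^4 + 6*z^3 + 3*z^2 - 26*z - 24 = (z - 2)*(z^3 + 8*z^2 + 19*z + 12) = (z - 2)*(z + 4)*(z^2 + 4*z + 3) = (z - 2)*(z + 3)*(z + 4)*(z + 1)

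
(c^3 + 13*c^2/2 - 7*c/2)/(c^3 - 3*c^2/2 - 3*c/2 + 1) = c*(c + 7)/(c^2 - c - 2)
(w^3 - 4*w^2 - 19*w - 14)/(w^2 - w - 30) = (-w^3 + 4*w^2 + 19*w + 14)/(-w^2 + w + 30)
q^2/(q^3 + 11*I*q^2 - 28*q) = q/(q^2 + 11*I*q - 28)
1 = 1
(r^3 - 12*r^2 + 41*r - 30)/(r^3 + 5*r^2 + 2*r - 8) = (r^2 - 11*r + 30)/(r^2 + 6*r + 8)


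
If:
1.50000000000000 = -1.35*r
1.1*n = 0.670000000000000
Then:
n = 0.61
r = -1.11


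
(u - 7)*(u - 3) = u^2 - 10*u + 21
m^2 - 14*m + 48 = (m - 8)*(m - 6)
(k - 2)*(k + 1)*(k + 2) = k^3 + k^2 - 4*k - 4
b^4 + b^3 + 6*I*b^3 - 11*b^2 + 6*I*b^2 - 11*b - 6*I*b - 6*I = (b + 1)*(b + I)*(b + 2*I)*(b + 3*I)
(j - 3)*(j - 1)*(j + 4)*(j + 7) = j^4 + 7*j^3 - 13*j^2 - 79*j + 84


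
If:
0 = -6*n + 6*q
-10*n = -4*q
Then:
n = 0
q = 0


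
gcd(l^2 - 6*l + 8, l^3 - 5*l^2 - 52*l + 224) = l - 4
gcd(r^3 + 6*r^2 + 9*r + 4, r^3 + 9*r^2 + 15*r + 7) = r^2 + 2*r + 1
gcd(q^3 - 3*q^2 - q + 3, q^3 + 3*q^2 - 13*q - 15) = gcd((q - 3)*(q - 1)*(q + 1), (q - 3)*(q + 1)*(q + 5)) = q^2 - 2*q - 3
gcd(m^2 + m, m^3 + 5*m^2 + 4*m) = m^2 + m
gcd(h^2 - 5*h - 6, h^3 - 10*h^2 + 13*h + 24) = h + 1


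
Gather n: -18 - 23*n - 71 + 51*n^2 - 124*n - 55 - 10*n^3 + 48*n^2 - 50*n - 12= -10*n^3 + 99*n^2 - 197*n - 156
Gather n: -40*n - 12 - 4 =-40*n - 16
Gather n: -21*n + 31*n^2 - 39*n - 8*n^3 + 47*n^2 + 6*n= -8*n^3 + 78*n^2 - 54*n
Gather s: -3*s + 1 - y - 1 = -3*s - y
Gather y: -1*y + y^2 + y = y^2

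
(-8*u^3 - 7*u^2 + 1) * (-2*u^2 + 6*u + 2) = 16*u^5 - 34*u^4 - 58*u^3 - 16*u^2 + 6*u + 2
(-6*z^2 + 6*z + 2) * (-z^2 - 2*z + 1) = 6*z^4 + 6*z^3 - 20*z^2 + 2*z + 2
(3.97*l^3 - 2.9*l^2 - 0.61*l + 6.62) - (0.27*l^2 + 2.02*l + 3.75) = 3.97*l^3 - 3.17*l^2 - 2.63*l + 2.87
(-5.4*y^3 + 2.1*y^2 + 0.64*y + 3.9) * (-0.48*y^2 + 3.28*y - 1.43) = 2.592*y^5 - 18.72*y^4 + 14.3028*y^3 - 2.7758*y^2 + 11.8768*y - 5.577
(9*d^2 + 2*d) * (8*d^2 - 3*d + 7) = 72*d^4 - 11*d^3 + 57*d^2 + 14*d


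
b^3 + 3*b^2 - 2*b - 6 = (b + 3)*(b - sqrt(2))*(b + sqrt(2))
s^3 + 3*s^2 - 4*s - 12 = (s - 2)*(s + 2)*(s + 3)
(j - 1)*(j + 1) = j^2 - 1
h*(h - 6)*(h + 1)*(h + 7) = h^4 + 2*h^3 - 41*h^2 - 42*h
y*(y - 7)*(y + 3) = y^3 - 4*y^2 - 21*y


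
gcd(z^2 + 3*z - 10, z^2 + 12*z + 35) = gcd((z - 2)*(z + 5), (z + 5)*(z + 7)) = z + 5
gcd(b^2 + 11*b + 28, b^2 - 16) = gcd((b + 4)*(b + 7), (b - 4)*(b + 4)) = b + 4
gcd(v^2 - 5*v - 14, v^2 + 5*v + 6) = v + 2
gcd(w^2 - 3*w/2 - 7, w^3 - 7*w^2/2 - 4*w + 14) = w^2 - 3*w/2 - 7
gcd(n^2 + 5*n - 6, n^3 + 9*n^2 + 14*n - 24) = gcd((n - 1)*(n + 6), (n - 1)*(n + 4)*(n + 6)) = n^2 + 5*n - 6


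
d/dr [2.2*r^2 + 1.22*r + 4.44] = 4.4*r + 1.22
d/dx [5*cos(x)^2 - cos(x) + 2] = (1 - 10*cos(x))*sin(x)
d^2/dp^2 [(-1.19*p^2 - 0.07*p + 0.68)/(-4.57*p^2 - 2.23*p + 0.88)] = (2.8421709430404e-14*p^4 - 21.330932*p^3 - 56.496168*p^2 - 39.890616*p - 10.114712)/(95.443993*p^6 + 139.719981*p^5 + 13.042323*p^4 - 42.719441*p^3 - 2.511432*p^2 + 5.180736*p - 0.681472)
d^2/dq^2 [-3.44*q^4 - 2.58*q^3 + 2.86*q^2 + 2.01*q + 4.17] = -41.28*q^2 - 15.48*q + 5.72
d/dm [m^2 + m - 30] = 2*m + 1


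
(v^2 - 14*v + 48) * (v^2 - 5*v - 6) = v^4 - 19*v^3 + 112*v^2 - 156*v - 288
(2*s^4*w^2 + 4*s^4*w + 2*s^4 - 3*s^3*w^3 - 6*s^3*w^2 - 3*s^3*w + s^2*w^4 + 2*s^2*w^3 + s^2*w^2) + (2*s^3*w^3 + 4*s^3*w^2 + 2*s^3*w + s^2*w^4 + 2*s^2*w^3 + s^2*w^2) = 2*s^4*w^2 + 4*s^4*w + 2*s^4 - s^3*w^3 - 2*s^3*w^2 - s^3*w + 2*s^2*w^4 + 4*s^2*w^3 + 2*s^2*w^2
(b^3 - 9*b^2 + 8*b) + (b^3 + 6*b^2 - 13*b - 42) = 2*b^3 - 3*b^2 - 5*b - 42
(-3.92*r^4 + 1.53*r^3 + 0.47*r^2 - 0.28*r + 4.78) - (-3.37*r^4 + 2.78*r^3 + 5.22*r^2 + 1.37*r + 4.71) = -0.55*r^4 - 1.25*r^3 - 4.75*r^2 - 1.65*r + 0.0700000000000003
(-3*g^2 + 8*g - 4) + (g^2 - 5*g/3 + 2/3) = -2*g^2 + 19*g/3 - 10/3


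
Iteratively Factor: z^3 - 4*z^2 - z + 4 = (z - 4)*(z^2 - 1) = (z - 4)*(z - 1)*(z + 1)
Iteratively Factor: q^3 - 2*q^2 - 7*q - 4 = (q + 1)*(q^2 - 3*q - 4) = (q + 1)^2*(q - 4)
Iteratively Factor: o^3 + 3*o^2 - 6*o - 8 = (o + 4)*(o^2 - o - 2) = (o - 2)*(o + 4)*(o + 1)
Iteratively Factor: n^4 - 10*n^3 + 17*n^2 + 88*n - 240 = (n - 4)*(n^3 - 6*n^2 - 7*n + 60) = (n - 5)*(n - 4)*(n^2 - n - 12) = (n - 5)*(n - 4)*(n + 3)*(n - 4)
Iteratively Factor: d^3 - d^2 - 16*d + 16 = (d + 4)*(d^2 - 5*d + 4) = (d - 1)*(d + 4)*(d - 4)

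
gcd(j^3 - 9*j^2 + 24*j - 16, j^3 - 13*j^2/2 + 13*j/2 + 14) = j - 4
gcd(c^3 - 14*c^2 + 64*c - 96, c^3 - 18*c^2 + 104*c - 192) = c^2 - 10*c + 24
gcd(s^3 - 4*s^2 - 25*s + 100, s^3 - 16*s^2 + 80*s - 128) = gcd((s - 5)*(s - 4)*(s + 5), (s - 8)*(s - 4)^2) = s - 4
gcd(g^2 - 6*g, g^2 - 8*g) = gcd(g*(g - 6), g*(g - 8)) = g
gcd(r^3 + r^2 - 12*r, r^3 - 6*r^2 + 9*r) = r^2 - 3*r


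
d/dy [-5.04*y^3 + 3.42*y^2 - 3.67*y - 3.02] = -15.12*y^2 + 6.84*y - 3.67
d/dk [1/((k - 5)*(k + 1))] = 2*(2 - k)/(k^4 - 8*k^3 + 6*k^2 + 40*k + 25)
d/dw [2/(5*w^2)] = -4/(5*w^3)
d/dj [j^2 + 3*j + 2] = 2*j + 3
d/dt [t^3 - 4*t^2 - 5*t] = 3*t^2 - 8*t - 5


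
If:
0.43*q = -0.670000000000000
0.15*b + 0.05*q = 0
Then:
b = 0.52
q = -1.56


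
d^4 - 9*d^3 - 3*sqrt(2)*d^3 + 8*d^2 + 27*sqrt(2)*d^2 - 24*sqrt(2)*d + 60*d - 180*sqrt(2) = (d - 6)*(d - 5)*(d + 2)*(d - 3*sqrt(2))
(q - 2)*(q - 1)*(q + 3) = q^3 - 7*q + 6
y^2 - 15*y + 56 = (y - 8)*(y - 7)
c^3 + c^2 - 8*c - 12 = (c - 3)*(c + 2)^2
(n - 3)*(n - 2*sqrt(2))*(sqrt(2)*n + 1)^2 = 2*n^4 - 6*n^3 - 2*sqrt(2)*n^3 - 7*n^2 + 6*sqrt(2)*n^2 - 2*sqrt(2)*n + 21*n + 6*sqrt(2)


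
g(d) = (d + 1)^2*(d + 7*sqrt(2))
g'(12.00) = 738.39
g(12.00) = 3701.01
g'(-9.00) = 49.61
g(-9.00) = 57.57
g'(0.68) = 38.37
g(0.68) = 29.86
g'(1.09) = 50.30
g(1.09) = 48.00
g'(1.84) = 74.75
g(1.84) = 94.69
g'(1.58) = 65.89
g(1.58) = 76.41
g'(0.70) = 38.93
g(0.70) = 30.63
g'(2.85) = 112.99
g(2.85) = 188.98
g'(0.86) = 43.48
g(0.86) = 37.22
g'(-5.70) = -17.39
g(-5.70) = 92.77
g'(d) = (d + 1)^2 + (d + 7*sqrt(2))*(2*d + 2) = (d + 1)*(3*d + 1 + 14*sqrt(2))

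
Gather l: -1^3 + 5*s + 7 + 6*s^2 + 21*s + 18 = 6*s^2 + 26*s + 24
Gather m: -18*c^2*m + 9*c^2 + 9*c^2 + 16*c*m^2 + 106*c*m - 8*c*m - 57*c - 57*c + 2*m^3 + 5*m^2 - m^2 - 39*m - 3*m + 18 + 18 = 18*c^2 - 114*c + 2*m^3 + m^2*(16*c + 4) + m*(-18*c^2 + 98*c - 42) + 36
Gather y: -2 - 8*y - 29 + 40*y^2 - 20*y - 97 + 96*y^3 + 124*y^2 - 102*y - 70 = 96*y^3 + 164*y^2 - 130*y - 198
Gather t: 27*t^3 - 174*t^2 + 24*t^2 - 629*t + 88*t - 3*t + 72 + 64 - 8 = 27*t^3 - 150*t^2 - 544*t + 128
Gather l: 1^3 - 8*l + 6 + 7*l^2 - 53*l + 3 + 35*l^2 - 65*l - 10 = 42*l^2 - 126*l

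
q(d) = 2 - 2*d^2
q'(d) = -4*d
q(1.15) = -0.64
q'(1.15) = -4.60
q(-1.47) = -2.32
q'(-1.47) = 5.88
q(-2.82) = -13.90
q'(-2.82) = 11.28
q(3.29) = -19.65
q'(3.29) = -13.16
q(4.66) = -41.43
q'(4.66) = -18.64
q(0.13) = 1.97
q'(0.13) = -0.52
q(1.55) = -2.80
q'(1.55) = -6.20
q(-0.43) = 1.63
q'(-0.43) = 1.72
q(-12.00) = -286.00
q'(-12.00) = 48.00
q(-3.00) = -16.00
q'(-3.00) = 12.00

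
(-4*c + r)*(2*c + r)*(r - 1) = -8*c^2*r + 8*c^2 - 2*c*r^2 + 2*c*r + r^3 - r^2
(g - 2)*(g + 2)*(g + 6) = g^3 + 6*g^2 - 4*g - 24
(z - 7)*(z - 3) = z^2 - 10*z + 21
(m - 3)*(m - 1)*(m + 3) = m^3 - m^2 - 9*m + 9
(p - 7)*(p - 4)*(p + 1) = p^3 - 10*p^2 + 17*p + 28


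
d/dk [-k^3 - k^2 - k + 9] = -3*k^2 - 2*k - 1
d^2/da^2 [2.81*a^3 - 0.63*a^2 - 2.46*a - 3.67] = 16.86*a - 1.26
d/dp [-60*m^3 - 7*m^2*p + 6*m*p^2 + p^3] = -7*m^2 + 12*m*p + 3*p^2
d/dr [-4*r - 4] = -4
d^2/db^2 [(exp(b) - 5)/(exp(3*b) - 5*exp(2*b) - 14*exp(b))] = 2*(2*exp(5*b) - 30*exp(4*b) + 178*exp(3*b) - 215*exp(2*b) - 525*exp(b) - 490)*exp(-b)/(exp(6*b) - 15*exp(5*b) + 33*exp(4*b) + 295*exp(3*b) - 462*exp(2*b) - 2940*exp(b) - 2744)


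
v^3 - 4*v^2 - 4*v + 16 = (v - 4)*(v - 2)*(v + 2)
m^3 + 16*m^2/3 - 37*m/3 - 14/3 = (m - 2)*(m + 1/3)*(m + 7)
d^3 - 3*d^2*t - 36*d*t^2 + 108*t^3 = (d - 6*t)*(d - 3*t)*(d + 6*t)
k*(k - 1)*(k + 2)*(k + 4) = k^4 + 5*k^3 + 2*k^2 - 8*k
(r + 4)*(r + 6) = r^2 + 10*r + 24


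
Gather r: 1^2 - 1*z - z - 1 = -2*z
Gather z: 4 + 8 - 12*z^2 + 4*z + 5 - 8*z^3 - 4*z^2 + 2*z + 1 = -8*z^3 - 16*z^2 + 6*z + 18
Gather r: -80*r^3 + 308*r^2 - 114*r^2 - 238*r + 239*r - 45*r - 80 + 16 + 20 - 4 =-80*r^3 + 194*r^2 - 44*r - 48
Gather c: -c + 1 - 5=-c - 4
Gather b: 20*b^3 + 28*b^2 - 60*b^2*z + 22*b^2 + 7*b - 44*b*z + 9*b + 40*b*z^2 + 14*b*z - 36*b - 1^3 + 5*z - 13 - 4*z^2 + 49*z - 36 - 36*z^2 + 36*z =20*b^3 + b^2*(50 - 60*z) + b*(40*z^2 - 30*z - 20) - 40*z^2 + 90*z - 50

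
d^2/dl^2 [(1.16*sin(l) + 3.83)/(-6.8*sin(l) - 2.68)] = (155.95936*sin(l)^2 - 61.466336*sin(l) - 311.91872)/(314.432*sin(l)^3 + 371.7696*sin(l)^2 + 146.52096*sin(l) + 19.248832)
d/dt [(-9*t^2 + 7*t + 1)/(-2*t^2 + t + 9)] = (5*t^2 - 158*t + 62)/(4*t^4 - 4*t^3 - 35*t^2 + 18*t + 81)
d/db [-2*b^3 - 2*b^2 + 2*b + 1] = -6*b^2 - 4*b + 2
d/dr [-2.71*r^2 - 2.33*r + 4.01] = -5.42*r - 2.33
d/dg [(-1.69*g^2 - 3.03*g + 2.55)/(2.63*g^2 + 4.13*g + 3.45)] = (0.9892*g^2 - 25.074*g - 20.985)/(6.9169*g^4 + 21.7238*g^3 + 35.2039*g^2 + 28.497*g + 11.9025)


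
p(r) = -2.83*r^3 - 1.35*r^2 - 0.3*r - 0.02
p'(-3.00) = -68.61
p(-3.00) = 65.14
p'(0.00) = -0.30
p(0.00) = -0.02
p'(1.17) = -15.08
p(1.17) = -6.75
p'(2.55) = -62.39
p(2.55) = -56.49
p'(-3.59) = -100.03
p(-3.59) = 114.60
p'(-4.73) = -177.47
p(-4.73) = 270.68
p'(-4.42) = -154.23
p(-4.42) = 219.30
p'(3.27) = -99.91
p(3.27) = -114.39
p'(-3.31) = -84.38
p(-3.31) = 88.81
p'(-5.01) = -199.87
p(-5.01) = 323.47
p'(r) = -8.49*r^2 - 2.7*r - 0.3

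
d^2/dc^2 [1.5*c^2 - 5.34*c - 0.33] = 3.00000000000000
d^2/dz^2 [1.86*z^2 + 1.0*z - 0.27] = 3.72000000000000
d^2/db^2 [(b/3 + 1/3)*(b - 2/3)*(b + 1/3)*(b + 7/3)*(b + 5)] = 20*b^3/3 + 32*b^2 + 32*b + 188/81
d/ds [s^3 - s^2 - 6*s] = 3*s^2 - 2*s - 6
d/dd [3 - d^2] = -2*d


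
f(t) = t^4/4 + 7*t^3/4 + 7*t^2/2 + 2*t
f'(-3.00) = 1.25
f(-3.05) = -1.56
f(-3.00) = -1.50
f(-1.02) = 0.01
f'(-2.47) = 1.67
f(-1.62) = 0.23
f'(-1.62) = 0.19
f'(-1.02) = -0.74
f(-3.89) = -0.58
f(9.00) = 3217.50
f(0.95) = 6.76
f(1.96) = 34.23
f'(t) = t^3 + 21*t^2/4 + 7*t + 2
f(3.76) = 199.99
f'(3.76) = 155.70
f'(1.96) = 43.42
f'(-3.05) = 1.12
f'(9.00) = 1219.25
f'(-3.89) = -4.65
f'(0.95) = 14.25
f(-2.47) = -0.65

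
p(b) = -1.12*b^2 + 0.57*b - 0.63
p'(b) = 0.57 - 2.24*b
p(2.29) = -5.20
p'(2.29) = -4.56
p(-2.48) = -8.93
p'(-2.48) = 6.13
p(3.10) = -9.63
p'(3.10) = -6.37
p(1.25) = -1.67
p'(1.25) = -2.23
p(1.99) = -3.93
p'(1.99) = -3.89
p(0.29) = -0.56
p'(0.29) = -0.08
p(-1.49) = -3.97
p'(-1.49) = 3.91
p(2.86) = -8.16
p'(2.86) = -5.84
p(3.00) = -9.00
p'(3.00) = -6.15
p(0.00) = -0.63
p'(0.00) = 0.57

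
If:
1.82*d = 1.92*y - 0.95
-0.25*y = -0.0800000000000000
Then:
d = -0.18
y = 0.32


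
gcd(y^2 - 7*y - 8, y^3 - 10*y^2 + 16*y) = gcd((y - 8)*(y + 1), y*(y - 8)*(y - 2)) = y - 8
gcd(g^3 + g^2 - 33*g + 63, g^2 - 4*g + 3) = g - 3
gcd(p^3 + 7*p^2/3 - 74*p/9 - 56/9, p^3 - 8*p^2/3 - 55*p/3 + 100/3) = p + 4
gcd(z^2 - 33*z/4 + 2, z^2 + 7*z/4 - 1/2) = z - 1/4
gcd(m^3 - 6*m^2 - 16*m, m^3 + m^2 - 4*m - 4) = m + 2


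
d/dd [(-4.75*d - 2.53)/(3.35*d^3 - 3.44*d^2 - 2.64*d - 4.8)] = (31.825*d^3 + 9.0865*d^2 - 17.4064*d + 16.1208)/(11.2225*d^6 - 23.048*d^5 - 5.8544*d^4 - 13.9968*d^3 + 39.9936*d^2 + 25.344*d + 23.04)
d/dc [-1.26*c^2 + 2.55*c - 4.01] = 2.55 - 2.52*c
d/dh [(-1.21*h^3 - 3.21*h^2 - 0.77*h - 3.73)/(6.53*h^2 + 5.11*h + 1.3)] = (-7.9013*h^4 - 12.3662*h^3 - 16.094*h^2 + 40.3678*h + 18.0593)/(42.6409*h^4 + 66.7366*h^3 + 43.0901*h^2 + 13.286*h + 1.69)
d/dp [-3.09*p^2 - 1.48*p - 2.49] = -6.18*p - 1.48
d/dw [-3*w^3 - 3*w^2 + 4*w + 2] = -9*w^2 - 6*w + 4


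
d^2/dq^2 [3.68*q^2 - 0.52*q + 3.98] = 7.36000000000000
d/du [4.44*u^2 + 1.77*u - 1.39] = 8.88*u + 1.77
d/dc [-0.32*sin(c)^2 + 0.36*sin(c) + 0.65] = (0.36 - 0.64*sin(c))*cos(c)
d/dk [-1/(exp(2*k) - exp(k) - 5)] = (2*exp(k) - 1)*exp(k)/(-exp(2*k) + exp(k) + 5)^2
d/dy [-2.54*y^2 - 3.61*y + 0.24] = -5.08*y - 3.61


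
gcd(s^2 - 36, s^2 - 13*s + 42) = s - 6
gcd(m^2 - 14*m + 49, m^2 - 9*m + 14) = m - 7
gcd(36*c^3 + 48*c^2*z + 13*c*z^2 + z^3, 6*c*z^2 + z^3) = 6*c + z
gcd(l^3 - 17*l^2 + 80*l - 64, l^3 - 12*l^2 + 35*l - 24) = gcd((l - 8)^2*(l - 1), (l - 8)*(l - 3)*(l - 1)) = l^2 - 9*l + 8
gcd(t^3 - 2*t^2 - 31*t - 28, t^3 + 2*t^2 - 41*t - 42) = t + 1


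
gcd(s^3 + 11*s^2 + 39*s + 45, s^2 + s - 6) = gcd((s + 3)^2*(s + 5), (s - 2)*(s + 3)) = s + 3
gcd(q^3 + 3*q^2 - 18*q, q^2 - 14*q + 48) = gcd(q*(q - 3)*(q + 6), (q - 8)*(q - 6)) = 1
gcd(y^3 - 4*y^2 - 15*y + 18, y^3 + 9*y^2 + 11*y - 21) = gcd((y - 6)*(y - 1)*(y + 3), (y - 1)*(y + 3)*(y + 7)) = y^2 + 2*y - 3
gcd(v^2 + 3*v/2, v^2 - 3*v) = v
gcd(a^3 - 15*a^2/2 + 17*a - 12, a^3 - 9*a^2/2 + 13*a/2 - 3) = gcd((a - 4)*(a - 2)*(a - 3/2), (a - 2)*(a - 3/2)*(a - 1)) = a^2 - 7*a/2 + 3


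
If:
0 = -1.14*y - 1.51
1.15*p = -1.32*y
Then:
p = 1.52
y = -1.32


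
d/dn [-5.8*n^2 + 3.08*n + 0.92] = 3.08 - 11.6*n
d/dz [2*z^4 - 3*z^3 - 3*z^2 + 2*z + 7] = 8*z^3 - 9*z^2 - 6*z + 2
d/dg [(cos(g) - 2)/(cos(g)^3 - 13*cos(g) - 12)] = (3*cos(g)/2 - 3*cos(2*g) + cos(3*g)/2 + 35)*sin(g)/(-cos(g)^3 + 13*cos(g) + 12)^2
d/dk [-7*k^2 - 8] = -14*k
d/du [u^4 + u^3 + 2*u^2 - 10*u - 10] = 4*u^3 + 3*u^2 + 4*u - 10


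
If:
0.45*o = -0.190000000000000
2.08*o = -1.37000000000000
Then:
No Solution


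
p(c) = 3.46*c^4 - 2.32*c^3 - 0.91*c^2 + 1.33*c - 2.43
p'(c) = 13.84*c^3 - 6.96*c^2 - 1.82*c + 1.33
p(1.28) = 2.20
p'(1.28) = 16.62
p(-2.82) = 257.42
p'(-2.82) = -359.26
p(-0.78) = -1.64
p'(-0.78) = -8.05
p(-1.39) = 13.11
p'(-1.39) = -46.76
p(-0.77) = -1.72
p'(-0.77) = -7.71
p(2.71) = 134.94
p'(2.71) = 220.73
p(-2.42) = 140.57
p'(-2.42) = -231.17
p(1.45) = 5.81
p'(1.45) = 26.25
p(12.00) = 67620.09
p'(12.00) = 22892.77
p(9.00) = 20945.61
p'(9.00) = 9510.55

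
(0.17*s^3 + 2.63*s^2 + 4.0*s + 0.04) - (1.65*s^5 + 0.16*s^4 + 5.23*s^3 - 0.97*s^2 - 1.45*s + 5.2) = -1.65*s^5 - 0.16*s^4 - 5.06*s^3 + 3.6*s^2 + 5.45*s - 5.16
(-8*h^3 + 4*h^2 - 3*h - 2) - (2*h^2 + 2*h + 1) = -8*h^3 + 2*h^2 - 5*h - 3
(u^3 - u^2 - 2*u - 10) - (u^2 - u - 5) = u^3 - 2*u^2 - u - 5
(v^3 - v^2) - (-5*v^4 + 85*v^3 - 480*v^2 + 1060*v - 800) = 5*v^4 - 84*v^3 + 479*v^2 - 1060*v + 800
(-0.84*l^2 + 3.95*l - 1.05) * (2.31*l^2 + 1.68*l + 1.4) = -1.9404*l^4 + 7.7133*l^3 + 3.0345*l^2 + 3.766*l - 1.47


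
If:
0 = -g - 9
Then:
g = -9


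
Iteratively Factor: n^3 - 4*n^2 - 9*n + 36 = (n - 3)*(n^2 - n - 12) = (n - 3)*(n + 3)*(n - 4)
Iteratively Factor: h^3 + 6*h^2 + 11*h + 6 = (h + 2)*(h^2 + 4*h + 3) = (h + 1)*(h + 2)*(h + 3)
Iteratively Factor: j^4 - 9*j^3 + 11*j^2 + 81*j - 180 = (j + 3)*(j^3 - 12*j^2 + 47*j - 60) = (j - 4)*(j + 3)*(j^2 - 8*j + 15) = (j - 5)*(j - 4)*(j + 3)*(j - 3)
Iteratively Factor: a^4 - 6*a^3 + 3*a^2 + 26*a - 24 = (a - 4)*(a^3 - 2*a^2 - 5*a + 6) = (a - 4)*(a - 3)*(a^2 + a - 2) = (a - 4)*(a - 3)*(a - 1)*(a + 2)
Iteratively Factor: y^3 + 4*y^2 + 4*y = (y + 2)*(y^2 + 2*y) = y*(y + 2)*(y + 2)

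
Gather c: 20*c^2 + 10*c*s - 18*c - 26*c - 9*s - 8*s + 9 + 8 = 20*c^2 + c*(10*s - 44) - 17*s + 17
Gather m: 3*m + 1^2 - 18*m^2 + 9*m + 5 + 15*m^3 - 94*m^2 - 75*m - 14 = 15*m^3 - 112*m^2 - 63*m - 8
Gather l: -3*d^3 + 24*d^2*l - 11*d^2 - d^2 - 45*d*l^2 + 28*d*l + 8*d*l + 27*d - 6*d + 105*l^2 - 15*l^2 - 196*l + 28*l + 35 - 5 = -3*d^3 - 12*d^2 + 21*d + l^2*(90 - 45*d) + l*(24*d^2 + 36*d - 168) + 30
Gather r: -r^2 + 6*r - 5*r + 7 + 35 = -r^2 + r + 42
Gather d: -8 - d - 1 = -d - 9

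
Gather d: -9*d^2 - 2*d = -9*d^2 - 2*d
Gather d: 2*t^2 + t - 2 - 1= 2*t^2 + t - 3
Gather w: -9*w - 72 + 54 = -9*w - 18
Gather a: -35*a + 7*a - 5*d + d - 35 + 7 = -28*a - 4*d - 28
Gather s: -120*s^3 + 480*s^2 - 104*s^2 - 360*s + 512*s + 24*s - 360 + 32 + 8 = -120*s^3 + 376*s^2 + 176*s - 320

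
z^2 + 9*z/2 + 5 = (z + 2)*(z + 5/2)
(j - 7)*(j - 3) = j^2 - 10*j + 21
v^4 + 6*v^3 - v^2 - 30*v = v*(v - 2)*(v + 3)*(v + 5)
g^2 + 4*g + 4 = (g + 2)^2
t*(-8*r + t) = -8*r*t + t^2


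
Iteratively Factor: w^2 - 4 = (w - 2)*(w + 2)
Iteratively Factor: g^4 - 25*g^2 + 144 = (g - 3)*(g^3 + 3*g^2 - 16*g - 48) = (g - 4)*(g - 3)*(g^2 + 7*g + 12) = (g - 4)*(g - 3)*(g + 4)*(g + 3)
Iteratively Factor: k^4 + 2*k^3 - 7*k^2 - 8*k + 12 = (k - 2)*(k^3 + 4*k^2 + k - 6) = (k - 2)*(k + 3)*(k^2 + k - 2) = (k - 2)*(k + 2)*(k + 3)*(k - 1)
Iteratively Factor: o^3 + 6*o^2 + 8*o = (o)*(o^2 + 6*o + 8) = o*(o + 4)*(o + 2)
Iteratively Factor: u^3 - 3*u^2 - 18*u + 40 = (u - 2)*(u^2 - u - 20) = (u - 5)*(u - 2)*(u + 4)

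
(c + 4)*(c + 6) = c^2 + 10*c + 24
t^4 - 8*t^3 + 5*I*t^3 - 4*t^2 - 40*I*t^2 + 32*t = t*(t - 8)*(t + I)*(t + 4*I)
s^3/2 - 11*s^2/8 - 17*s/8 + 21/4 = (s/2 + 1)*(s - 3)*(s - 7/4)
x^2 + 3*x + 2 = (x + 1)*(x + 2)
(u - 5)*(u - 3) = u^2 - 8*u + 15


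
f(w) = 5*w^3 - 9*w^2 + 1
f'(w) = 15*w^2 - 18*w = 3*w*(5*w - 6)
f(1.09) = -3.22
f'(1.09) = -1.80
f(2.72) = 35.03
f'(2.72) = 62.02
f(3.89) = 159.13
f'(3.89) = 156.96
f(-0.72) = -5.53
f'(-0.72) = 20.74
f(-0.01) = 1.00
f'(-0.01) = 0.18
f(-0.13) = 0.84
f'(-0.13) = 2.59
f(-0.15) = 0.78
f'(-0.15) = 3.04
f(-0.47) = -1.51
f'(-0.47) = 11.77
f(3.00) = 55.00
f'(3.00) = 81.00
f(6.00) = 757.00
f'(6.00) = 432.00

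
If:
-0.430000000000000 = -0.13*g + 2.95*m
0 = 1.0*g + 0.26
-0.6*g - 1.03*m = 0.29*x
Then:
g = -0.26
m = -0.16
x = 1.10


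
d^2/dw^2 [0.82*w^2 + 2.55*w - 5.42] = 1.64000000000000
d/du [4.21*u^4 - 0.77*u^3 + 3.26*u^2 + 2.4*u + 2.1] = 16.84*u^3 - 2.31*u^2 + 6.52*u + 2.4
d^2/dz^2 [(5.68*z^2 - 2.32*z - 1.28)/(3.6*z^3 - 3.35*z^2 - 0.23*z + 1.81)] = (147.2256*z^6 - 180.4032*z^5 - 2.97216000000014*z^4 - 335.83072*z^3 + 308.21976*z^2 - 40.27848*z + 19.62688)/(46.656*z^9 - 130.248*z^8 + 112.2606*z^7 + 49.420225*z^6 - 138.143805*z^5 + 51.41445*z^4 + 43.737343*z^3 - 32.637558*z^2 - 2.260509*z + 5.929741)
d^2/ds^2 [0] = 0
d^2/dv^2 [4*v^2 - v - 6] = 8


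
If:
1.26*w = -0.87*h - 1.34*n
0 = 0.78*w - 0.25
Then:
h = -1.54022988505747*n - 0.464190981432361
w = 0.32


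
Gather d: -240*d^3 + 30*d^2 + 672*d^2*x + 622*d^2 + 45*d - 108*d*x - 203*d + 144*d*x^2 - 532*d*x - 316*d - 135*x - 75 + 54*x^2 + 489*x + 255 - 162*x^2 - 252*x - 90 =-240*d^3 + d^2*(672*x + 652) + d*(144*x^2 - 640*x - 474) - 108*x^2 + 102*x + 90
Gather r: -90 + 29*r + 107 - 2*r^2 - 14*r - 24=-2*r^2 + 15*r - 7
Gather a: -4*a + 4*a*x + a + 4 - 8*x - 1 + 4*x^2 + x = a*(4*x - 3) + 4*x^2 - 7*x + 3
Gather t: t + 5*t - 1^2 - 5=6*t - 6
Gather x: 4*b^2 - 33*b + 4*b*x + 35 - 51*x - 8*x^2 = 4*b^2 - 33*b - 8*x^2 + x*(4*b - 51) + 35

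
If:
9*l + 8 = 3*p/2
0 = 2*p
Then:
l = -8/9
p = 0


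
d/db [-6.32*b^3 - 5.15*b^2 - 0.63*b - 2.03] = -18.96*b^2 - 10.3*b - 0.63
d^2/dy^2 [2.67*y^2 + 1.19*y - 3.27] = 5.34000000000000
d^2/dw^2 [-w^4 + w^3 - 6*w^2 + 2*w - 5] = -12*w^2 + 6*w - 12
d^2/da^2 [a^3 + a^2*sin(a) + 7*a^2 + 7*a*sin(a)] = -a^2*sin(a) - 7*a*sin(a) + 4*a*cos(a) + 6*a + 2*sin(a) + 14*cos(a) + 14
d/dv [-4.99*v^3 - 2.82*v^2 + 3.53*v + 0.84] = -14.97*v^2 - 5.64*v + 3.53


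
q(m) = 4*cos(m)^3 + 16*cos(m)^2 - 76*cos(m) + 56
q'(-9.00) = -39.23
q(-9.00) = 135.50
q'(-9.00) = -39.23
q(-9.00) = 135.50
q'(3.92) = -65.09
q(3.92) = 116.78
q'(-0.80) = -34.35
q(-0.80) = 12.17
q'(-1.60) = -76.89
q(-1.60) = 58.23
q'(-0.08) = -2.57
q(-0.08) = 0.10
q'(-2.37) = -64.69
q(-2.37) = 117.22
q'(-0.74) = -30.90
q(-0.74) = 10.21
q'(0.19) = 6.23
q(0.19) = 0.58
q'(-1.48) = -72.70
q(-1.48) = 49.24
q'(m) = -12*sin(m)*cos(m)^2 - 32*sin(m)*cos(m) + 76*sin(m)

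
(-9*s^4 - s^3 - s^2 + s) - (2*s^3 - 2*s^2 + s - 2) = -9*s^4 - 3*s^3 + s^2 + 2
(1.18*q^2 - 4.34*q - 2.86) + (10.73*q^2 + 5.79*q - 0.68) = 11.91*q^2 + 1.45*q - 3.54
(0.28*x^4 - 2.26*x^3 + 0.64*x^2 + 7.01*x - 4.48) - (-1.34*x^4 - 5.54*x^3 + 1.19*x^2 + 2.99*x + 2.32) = 1.62*x^4 + 3.28*x^3 - 0.55*x^2 + 4.02*x - 6.8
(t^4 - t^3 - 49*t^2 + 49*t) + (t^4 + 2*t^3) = 2*t^4 + t^3 - 49*t^2 + 49*t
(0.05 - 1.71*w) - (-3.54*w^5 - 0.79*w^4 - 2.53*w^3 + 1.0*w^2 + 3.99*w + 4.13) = 3.54*w^5 + 0.79*w^4 + 2.53*w^3 - 1.0*w^2 - 5.7*w - 4.08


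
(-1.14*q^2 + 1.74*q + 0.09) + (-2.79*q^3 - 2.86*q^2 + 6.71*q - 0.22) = -2.79*q^3 - 4.0*q^2 + 8.45*q - 0.13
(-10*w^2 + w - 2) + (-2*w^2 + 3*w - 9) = -12*w^2 + 4*w - 11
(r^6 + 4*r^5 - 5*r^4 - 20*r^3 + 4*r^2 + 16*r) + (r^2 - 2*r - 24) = r^6 + 4*r^5 - 5*r^4 - 20*r^3 + 5*r^2 + 14*r - 24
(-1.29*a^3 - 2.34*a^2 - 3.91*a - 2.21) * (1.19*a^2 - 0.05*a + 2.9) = -1.5351*a^5 - 2.7201*a^4 - 8.2769*a^3 - 9.2204*a^2 - 11.2285*a - 6.409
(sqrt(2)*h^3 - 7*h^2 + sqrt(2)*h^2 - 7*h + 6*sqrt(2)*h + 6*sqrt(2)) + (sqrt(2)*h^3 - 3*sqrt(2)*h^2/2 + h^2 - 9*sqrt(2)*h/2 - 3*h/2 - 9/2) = 2*sqrt(2)*h^3 - 6*h^2 - sqrt(2)*h^2/2 - 17*h/2 + 3*sqrt(2)*h/2 - 9/2 + 6*sqrt(2)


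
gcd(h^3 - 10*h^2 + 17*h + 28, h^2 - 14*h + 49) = h - 7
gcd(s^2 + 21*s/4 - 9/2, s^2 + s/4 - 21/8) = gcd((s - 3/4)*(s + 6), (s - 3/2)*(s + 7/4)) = 1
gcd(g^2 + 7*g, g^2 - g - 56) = g + 7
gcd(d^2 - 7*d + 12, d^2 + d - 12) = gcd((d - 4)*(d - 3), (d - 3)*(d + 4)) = d - 3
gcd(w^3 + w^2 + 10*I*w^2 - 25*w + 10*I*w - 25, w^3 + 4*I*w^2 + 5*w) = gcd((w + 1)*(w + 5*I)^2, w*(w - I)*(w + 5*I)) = w + 5*I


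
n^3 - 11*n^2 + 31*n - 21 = (n - 7)*(n - 3)*(n - 1)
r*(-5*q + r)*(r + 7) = -5*q*r^2 - 35*q*r + r^3 + 7*r^2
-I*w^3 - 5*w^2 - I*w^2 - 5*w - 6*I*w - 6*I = (w + 1)*(w - 6*I)*(-I*w + 1)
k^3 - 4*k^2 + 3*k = k*(k - 3)*(k - 1)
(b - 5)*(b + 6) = b^2 + b - 30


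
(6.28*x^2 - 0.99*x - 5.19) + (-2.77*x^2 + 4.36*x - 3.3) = 3.51*x^2 + 3.37*x - 8.49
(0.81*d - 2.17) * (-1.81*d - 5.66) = -1.4661*d^2 - 0.6569*d + 12.2822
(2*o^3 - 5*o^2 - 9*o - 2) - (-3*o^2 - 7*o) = 2*o^3 - 2*o^2 - 2*o - 2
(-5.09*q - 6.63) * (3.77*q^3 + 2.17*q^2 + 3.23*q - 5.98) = -19.1893*q^4 - 36.0404*q^3 - 30.8278*q^2 + 9.0233*q + 39.6474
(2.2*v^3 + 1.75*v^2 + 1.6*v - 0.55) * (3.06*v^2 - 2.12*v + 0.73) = 6.732*v^5 + 0.691*v^4 + 2.792*v^3 - 3.7975*v^2 + 2.334*v - 0.4015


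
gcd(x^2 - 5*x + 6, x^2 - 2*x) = x - 2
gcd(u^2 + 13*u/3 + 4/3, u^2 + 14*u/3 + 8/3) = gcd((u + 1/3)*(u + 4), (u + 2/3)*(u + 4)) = u + 4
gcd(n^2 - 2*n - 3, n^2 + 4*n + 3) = n + 1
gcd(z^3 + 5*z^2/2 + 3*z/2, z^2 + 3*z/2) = z^2 + 3*z/2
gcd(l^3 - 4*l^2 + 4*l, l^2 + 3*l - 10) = l - 2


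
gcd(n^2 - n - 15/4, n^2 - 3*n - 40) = 1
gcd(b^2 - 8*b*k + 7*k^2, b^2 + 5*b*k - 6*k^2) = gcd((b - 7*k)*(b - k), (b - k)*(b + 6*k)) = b - k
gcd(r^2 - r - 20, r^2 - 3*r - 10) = r - 5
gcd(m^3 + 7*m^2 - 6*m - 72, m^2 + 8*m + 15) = 1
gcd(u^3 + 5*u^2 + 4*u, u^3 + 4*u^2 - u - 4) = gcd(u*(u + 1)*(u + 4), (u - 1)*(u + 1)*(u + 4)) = u^2 + 5*u + 4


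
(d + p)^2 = d^2 + 2*d*p + p^2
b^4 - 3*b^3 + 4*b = b*(b - 2)^2*(b + 1)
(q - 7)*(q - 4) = q^2 - 11*q + 28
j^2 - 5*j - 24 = (j - 8)*(j + 3)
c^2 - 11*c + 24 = (c - 8)*(c - 3)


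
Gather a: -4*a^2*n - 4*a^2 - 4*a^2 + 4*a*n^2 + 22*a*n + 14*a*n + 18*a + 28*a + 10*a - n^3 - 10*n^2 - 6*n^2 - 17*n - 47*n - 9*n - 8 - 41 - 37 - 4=a^2*(-4*n - 8) + a*(4*n^2 + 36*n + 56) - n^3 - 16*n^2 - 73*n - 90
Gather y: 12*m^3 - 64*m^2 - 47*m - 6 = 12*m^3 - 64*m^2 - 47*m - 6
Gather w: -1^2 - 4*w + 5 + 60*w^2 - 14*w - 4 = 60*w^2 - 18*w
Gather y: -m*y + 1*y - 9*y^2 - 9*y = -9*y^2 + y*(-m - 8)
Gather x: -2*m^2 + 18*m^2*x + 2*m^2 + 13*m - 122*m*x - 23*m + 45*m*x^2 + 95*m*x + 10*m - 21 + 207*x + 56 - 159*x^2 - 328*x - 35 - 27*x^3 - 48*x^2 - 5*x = -27*x^3 + x^2*(45*m - 207) + x*(18*m^2 - 27*m - 126)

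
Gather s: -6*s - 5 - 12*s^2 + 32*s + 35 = -12*s^2 + 26*s + 30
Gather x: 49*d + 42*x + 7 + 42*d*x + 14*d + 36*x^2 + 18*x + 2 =63*d + 36*x^2 + x*(42*d + 60) + 9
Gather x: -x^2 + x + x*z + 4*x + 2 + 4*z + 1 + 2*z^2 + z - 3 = -x^2 + x*(z + 5) + 2*z^2 + 5*z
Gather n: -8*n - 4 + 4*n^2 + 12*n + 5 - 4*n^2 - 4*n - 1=0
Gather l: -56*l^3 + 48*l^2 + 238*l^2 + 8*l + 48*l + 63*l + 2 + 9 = -56*l^3 + 286*l^2 + 119*l + 11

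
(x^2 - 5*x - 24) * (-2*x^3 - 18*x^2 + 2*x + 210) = -2*x^5 - 8*x^4 + 140*x^3 + 632*x^2 - 1098*x - 5040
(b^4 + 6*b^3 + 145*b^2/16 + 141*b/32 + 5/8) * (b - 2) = b^5 + 4*b^4 - 47*b^3/16 - 439*b^2/32 - 131*b/16 - 5/4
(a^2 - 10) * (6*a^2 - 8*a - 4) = 6*a^4 - 8*a^3 - 64*a^2 + 80*a + 40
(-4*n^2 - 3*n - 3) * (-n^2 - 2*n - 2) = 4*n^4 + 11*n^3 + 17*n^2 + 12*n + 6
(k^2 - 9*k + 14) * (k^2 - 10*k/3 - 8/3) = k^4 - 37*k^3/3 + 124*k^2/3 - 68*k/3 - 112/3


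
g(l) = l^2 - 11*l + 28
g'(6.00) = 1.00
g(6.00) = -2.00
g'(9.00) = 7.00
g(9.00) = 10.00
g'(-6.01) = -23.02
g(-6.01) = 130.23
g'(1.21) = -8.58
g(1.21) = 16.15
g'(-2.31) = -15.62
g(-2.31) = 58.75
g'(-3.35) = -17.70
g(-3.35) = 76.07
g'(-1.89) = -14.78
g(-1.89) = 52.36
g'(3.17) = -4.66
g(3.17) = 3.18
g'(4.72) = -1.56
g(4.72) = -1.64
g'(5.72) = 0.44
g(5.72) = -2.20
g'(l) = 2*l - 11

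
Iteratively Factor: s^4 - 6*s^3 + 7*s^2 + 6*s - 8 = (s + 1)*(s^3 - 7*s^2 + 14*s - 8) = (s - 1)*(s + 1)*(s^2 - 6*s + 8) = (s - 2)*(s - 1)*(s + 1)*(s - 4)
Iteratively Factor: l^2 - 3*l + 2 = (l - 2)*(l - 1)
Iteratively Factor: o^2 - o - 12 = (o + 3)*(o - 4)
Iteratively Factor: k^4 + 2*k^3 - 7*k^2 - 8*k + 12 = (k - 1)*(k^3 + 3*k^2 - 4*k - 12) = (k - 1)*(k + 2)*(k^2 + k - 6) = (k - 1)*(k + 2)*(k + 3)*(k - 2)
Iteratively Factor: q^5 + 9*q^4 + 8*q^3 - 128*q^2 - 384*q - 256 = (q + 4)*(q^4 + 5*q^3 - 12*q^2 - 80*q - 64) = (q - 4)*(q + 4)*(q^3 + 9*q^2 + 24*q + 16) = (q - 4)*(q + 4)^2*(q^2 + 5*q + 4) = (q - 4)*(q + 1)*(q + 4)^2*(q + 4)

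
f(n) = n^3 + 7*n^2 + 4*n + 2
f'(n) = 3*n^2 + 14*n + 4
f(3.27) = 124.90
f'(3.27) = 81.86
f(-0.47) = 1.56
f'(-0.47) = -1.92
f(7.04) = 726.00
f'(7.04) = 251.24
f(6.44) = 585.17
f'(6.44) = 218.58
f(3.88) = 181.31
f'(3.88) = 103.48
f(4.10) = 204.99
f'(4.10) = 111.83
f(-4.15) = 34.48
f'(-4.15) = -2.43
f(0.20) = 3.09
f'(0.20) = 6.92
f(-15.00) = -1858.00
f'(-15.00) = 469.00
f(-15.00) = -1858.00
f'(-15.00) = 469.00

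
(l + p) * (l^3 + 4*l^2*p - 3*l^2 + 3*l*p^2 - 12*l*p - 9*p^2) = l^4 + 5*l^3*p - 3*l^3 + 7*l^2*p^2 - 15*l^2*p + 3*l*p^3 - 21*l*p^2 - 9*p^3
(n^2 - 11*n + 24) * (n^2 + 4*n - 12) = n^4 - 7*n^3 - 32*n^2 + 228*n - 288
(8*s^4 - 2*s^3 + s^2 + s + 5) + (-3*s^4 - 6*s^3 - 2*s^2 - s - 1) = 5*s^4 - 8*s^3 - s^2 + 4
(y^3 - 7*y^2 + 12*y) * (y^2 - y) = y^5 - 8*y^4 + 19*y^3 - 12*y^2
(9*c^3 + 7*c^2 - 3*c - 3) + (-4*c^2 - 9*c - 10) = 9*c^3 + 3*c^2 - 12*c - 13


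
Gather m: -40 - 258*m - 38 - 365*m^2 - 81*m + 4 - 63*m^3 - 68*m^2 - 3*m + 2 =-63*m^3 - 433*m^2 - 342*m - 72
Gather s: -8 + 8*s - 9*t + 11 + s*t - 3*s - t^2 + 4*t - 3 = s*(t + 5) - t^2 - 5*t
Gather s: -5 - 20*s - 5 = -20*s - 10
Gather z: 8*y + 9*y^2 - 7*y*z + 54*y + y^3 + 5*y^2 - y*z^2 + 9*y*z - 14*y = y^3 + 14*y^2 - y*z^2 + 2*y*z + 48*y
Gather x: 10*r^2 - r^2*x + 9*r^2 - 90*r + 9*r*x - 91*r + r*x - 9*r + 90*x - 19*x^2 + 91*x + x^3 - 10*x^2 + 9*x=19*r^2 - 190*r + x^3 - 29*x^2 + x*(-r^2 + 10*r + 190)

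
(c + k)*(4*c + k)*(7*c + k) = 28*c^3 + 39*c^2*k + 12*c*k^2 + k^3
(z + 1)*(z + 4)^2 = z^3 + 9*z^2 + 24*z + 16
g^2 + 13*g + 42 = (g + 6)*(g + 7)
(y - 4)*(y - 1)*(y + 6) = y^3 + y^2 - 26*y + 24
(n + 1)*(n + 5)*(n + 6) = n^3 + 12*n^2 + 41*n + 30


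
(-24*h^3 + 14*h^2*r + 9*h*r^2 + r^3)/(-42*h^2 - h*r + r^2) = (-4*h^2 + 3*h*r + r^2)/(-7*h + r)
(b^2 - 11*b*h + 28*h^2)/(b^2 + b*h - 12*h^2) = (b^2 - 11*b*h + 28*h^2)/(b^2 + b*h - 12*h^2)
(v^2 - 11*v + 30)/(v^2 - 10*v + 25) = (v - 6)/(v - 5)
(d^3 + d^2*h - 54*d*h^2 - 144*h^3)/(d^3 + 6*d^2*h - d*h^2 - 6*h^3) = (d^2 - 5*d*h - 24*h^2)/(d^2 - h^2)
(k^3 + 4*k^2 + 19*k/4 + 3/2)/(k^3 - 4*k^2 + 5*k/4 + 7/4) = (2*k^2 + 7*k + 6)/(2*k^2 - 9*k + 7)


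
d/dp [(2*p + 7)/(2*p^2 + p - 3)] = (4*p^2 + 2*p - (2*p + 7)*(4*p + 1) - 6)/(2*p^2 + p - 3)^2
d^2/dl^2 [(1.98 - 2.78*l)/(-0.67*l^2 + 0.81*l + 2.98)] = ((7.1568 - 11.1756*l)*(-0.67*l^2 + 0.81*l + 2.98) - (1.34*l - 0.81)*(2.68*l - 1.62)*(2.78*l - 1.98))/(-0.67*l^2 + 0.81*l + 2.98)^3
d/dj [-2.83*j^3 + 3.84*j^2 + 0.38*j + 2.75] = -8.49*j^2 + 7.68*j + 0.38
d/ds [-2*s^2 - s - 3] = -4*s - 1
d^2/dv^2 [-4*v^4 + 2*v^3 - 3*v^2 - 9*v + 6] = -48*v^2 + 12*v - 6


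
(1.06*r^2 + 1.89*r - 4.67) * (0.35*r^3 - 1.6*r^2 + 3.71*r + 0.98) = 0.371*r^5 - 1.0345*r^4 - 0.725899999999999*r^3 + 15.5227*r^2 - 15.4735*r - 4.5766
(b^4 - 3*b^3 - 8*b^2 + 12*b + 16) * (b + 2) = b^5 - b^4 - 14*b^3 - 4*b^2 + 40*b + 32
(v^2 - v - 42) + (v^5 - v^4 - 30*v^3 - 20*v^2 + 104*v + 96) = v^5 - v^4 - 30*v^3 - 19*v^2 + 103*v + 54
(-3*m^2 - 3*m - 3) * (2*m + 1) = -6*m^3 - 9*m^2 - 9*m - 3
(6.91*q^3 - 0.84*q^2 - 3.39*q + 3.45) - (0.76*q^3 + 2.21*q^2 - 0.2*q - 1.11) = 6.15*q^3 - 3.05*q^2 - 3.19*q + 4.56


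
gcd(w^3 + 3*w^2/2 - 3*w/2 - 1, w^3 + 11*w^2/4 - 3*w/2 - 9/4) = w - 1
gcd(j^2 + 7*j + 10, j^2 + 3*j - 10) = j + 5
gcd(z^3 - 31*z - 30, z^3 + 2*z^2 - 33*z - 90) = z^2 - z - 30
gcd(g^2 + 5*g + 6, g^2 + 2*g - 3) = g + 3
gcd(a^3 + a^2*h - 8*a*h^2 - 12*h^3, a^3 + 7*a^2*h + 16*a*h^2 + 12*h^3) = a^2 + 4*a*h + 4*h^2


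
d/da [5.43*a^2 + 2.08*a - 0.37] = 10.86*a + 2.08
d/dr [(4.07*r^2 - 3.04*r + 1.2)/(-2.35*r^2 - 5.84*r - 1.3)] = (-30.9128*r^2 - 4.942*r + 10.96)/(5.5225*r^4 + 27.448*r^3 + 40.2156*r^2 + 15.184*r + 1.69)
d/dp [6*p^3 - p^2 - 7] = 2*p*(9*p - 1)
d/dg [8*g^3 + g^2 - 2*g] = 24*g^2 + 2*g - 2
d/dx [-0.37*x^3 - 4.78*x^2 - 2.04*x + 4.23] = -1.11*x^2 - 9.56*x - 2.04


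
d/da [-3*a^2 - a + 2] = -6*a - 1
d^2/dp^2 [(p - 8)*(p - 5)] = 2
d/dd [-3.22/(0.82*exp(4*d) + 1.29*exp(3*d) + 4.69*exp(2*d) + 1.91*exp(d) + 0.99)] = (10.5616*exp(3*d) + 12.4614*exp(2*d) + 30.2036*exp(d) + 6.1502)*exp(d)/(0.82*exp(4*d) + 1.29*exp(3*d) + 4.69*exp(2*d) + 1.91*exp(d) + 0.99)^2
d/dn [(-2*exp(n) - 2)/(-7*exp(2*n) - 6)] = 2*(-14*(exp(n) + 1)*exp(n) + 7*exp(2*n) + 6)*exp(n)/(7*exp(2*n) + 6)^2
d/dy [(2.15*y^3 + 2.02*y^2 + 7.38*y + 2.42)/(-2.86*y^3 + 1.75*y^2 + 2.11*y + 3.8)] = (3.5527136788005e-15*y^5 + 9.5397*y^4 + 51.2866*y^3 + 36.6208*y^2 + 6.882*y + 22.9378)/(8.1796*y^6 - 10.01*y^5 - 9.0067*y^4 - 14.351*y^3 + 17.7521*y^2 + 16.036*y + 14.44)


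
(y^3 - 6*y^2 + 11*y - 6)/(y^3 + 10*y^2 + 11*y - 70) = (y^2 - 4*y + 3)/(y^2 + 12*y + 35)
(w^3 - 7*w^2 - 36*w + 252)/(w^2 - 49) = (w^2 - 36)/(w + 7)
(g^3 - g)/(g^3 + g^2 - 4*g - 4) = g*(g - 1)/(g^2 - 4)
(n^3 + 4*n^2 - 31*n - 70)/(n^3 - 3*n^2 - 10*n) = (n + 7)/n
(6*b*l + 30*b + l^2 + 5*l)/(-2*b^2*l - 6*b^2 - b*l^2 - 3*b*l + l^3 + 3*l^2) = (-6*b*l - 30*b - l^2 - 5*l)/(2*b^2*l + 6*b^2 + b*l^2 + 3*b*l - l^3 - 3*l^2)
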